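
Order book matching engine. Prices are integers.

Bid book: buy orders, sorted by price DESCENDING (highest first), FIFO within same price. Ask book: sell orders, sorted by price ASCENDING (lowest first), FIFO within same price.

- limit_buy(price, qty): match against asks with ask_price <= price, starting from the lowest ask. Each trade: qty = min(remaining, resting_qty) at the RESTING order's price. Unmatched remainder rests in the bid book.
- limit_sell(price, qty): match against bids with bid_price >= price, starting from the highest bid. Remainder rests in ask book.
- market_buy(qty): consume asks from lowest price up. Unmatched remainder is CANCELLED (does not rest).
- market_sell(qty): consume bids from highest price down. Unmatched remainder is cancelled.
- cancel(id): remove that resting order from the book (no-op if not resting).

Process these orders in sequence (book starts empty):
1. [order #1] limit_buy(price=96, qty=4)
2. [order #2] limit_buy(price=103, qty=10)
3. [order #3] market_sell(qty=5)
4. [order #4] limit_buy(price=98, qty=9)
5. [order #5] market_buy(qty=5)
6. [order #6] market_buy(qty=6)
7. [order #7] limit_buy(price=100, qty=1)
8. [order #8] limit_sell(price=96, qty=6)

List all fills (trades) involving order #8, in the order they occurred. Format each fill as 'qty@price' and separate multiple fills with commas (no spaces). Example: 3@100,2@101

After op 1 [order #1] limit_buy(price=96, qty=4): fills=none; bids=[#1:4@96] asks=[-]
After op 2 [order #2] limit_buy(price=103, qty=10): fills=none; bids=[#2:10@103 #1:4@96] asks=[-]
After op 3 [order #3] market_sell(qty=5): fills=#2x#3:5@103; bids=[#2:5@103 #1:4@96] asks=[-]
After op 4 [order #4] limit_buy(price=98, qty=9): fills=none; bids=[#2:5@103 #4:9@98 #1:4@96] asks=[-]
After op 5 [order #5] market_buy(qty=5): fills=none; bids=[#2:5@103 #4:9@98 #1:4@96] asks=[-]
After op 6 [order #6] market_buy(qty=6): fills=none; bids=[#2:5@103 #4:9@98 #1:4@96] asks=[-]
After op 7 [order #7] limit_buy(price=100, qty=1): fills=none; bids=[#2:5@103 #7:1@100 #4:9@98 #1:4@96] asks=[-]
After op 8 [order #8] limit_sell(price=96, qty=6): fills=#2x#8:5@103 #7x#8:1@100; bids=[#4:9@98 #1:4@96] asks=[-]

Answer: 5@103,1@100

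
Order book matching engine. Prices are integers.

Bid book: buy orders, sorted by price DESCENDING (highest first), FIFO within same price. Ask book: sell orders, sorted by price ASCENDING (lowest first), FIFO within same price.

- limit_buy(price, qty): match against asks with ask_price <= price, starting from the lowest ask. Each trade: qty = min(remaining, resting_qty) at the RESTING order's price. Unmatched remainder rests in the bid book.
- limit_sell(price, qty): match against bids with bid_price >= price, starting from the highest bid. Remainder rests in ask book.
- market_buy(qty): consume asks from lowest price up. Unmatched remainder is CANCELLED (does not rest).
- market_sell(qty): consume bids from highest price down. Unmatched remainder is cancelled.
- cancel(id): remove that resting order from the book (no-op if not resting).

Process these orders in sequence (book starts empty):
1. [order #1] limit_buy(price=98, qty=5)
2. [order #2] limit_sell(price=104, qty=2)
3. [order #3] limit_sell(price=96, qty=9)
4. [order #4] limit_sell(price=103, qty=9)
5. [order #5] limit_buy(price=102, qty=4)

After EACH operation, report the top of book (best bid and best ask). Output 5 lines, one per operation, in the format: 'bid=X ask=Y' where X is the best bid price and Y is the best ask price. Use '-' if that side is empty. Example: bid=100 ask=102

After op 1 [order #1] limit_buy(price=98, qty=5): fills=none; bids=[#1:5@98] asks=[-]
After op 2 [order #2] limit_sell(price=104, qty=2): fills=none; bids=[#1:5@98] asks=[#2:2@104]
After op 3 [order #3] limit_sell(price=96, qty=9): fills=#1x#3:5@98; bids=[-] asks=[#3:4@96 #2:2@104]
After op 4 [order #4] limit_sell(price=103, qty=9): fills=none; bids=[-] asks=[#3:4@96 #4:9@103 #2:2@104]
After op 5 [order #5] limit_buy(price=102, qty=4): fills=#5x#3:4@96; bids=[-] asks=[#4:9@103 #2:2@104]

Answer: bid=98 ask=-
bid=98 ask=104
bid=- ask=96
bid=- ask=96
bid=- ask=103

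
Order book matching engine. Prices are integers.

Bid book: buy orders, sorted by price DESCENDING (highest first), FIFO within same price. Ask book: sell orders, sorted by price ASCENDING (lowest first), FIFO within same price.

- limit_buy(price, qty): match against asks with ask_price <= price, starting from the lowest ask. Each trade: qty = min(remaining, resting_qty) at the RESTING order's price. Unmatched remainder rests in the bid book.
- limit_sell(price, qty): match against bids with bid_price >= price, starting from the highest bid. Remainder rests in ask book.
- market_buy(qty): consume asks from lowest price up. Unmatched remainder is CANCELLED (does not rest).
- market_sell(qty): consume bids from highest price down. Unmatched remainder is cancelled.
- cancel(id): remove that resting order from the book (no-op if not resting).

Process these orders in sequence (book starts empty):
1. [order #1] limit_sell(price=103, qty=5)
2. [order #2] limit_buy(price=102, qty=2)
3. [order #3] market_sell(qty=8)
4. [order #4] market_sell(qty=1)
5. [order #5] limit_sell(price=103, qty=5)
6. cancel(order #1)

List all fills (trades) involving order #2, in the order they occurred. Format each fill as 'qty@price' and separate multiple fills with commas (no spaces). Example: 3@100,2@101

Answer: 2@102

Derivation:
After op 1 [order #1] limit_sell(price=103, qty=5): fills=none; bids=[-] asks=[#1:5@103]
After op 2 [order #2] limit_buy(price=102, qty=2): fills=none; bids=[#2:2@102] asks=[#1:5@103]
After op 3 [order #3] market_sell(qty=8): fills=#2x#3:2@102; bids=[-] asks=[#1:5@103]
After op 4 [order #4] market_sell(qty=1): fills=none; bids=[-] asks=[#1:5@103]
After op 5 [order #5] limit_sell(price=103, qty=5): fills=none; bids=[-] asks=[#1:5@103 #5:5@103]
After op 6 cancel(order #1): fills=none; bids=[-] asks=[#5:5@103]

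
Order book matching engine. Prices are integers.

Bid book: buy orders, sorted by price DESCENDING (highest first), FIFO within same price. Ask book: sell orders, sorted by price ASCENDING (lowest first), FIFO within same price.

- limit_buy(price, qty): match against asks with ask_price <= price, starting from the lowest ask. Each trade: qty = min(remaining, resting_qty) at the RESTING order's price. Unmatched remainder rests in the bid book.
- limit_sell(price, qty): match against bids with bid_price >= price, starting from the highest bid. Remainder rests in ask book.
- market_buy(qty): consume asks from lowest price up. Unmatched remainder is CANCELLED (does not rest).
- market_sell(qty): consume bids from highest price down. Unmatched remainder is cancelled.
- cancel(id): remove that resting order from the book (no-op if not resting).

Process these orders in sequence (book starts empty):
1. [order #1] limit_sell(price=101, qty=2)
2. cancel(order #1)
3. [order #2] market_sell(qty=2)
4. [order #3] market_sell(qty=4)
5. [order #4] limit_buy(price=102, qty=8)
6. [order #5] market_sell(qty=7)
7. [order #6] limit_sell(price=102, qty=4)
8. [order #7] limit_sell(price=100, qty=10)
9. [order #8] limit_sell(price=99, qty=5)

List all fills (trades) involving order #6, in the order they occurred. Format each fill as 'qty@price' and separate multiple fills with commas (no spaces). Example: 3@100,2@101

After op 1 [order #1] limit_sell(price=101, qty=2): fills=none; bids=[-] asks=[#1:2@101]
After op 2 cancel(order #1): fills=none; bids=[-] asks=[-]
After op 3 [order #2] market_sell(qty=2): fills=none; bids=[-] asks=[-]
After op 4 [order #3] market_sell(qty=4): fills=none; bids=[-] asks=[-]
After op 5 [order #4] limit_buy(price=102, qty=8): fills=none; bids=[#4:8@102] asks=[-]
After op 6 [order #5] market_sell(qty=7): fills=#4x#5:7@102; bids=[#4:1@102] asks=[-]
After op 7 [order #6] limit_sell(price=102, qty=4): fills=#4x#6:1@102; bids=[-] asks=[#6:3@102]
After op 8 [order #7] limit_sell(price=100, qty=10): fills=none; bids=[-] asks=[#7:10@100 #6:3@102]
After op 9 [order #8] limit_sell(price=99, qty=5): fills=none; bids=[-] asks=[#8:5@99 #7:10@100 #6:3@102]

Answer: 1@102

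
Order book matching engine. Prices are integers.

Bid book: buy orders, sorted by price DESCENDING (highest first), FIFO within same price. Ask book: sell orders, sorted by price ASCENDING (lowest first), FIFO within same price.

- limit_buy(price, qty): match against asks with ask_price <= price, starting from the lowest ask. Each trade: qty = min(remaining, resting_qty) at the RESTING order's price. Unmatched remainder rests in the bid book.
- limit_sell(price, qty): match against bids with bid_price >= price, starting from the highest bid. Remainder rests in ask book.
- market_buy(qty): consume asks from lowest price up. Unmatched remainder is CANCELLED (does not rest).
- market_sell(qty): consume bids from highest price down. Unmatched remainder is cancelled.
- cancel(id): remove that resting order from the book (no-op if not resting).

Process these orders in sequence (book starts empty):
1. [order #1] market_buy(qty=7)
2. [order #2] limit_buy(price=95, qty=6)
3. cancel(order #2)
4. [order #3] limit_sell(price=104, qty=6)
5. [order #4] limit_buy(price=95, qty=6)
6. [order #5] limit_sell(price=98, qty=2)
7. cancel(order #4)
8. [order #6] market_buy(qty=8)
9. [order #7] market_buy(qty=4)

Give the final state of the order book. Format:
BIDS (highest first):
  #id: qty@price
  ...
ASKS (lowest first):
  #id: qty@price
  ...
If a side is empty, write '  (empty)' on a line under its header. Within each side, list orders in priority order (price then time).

Answer: BIDS (highest first):
  (empty)
ASKS (lowest first):
  (empty)

Derivation:
After op 1 [order #1] market_buy(qty=7): fills=none; bids=[-] asks=[-]
After op 2 [order #2] limit_buy(price=95, qty=6): fills=none; bids=[#2:6@95] asks=[-]
After op 3 cancel(order #2): fills=none; bids=[-] asks=[-]
After op 4 [order #3] limit_sell(price=104, qty=6): fills=none; bids=[-] asks=[#3:6@104]
After op 5 [order #4] limit_buy(price=95, qty=6): fills=none; bids=[#4:6@95] asks=[#3:6@104]
After op 6 [order #5] limit_sell(price=98, qty=2): fills=none; bids=[#4:6@95] asks=[#5:2@98 #3:6@104]
After op 7 cancel(order #4): fills=none; bids=[-] asks=[#5:2@98 #3:6@104]
After op 8 [order #6] market_buy(qty=8): fills=#6x#5:2@98 #6x#3:6@104; bids=[-] asks=[-]
After op 9 [order #7] market_buy(qty=4): fills=none; bids=[-] asks=[-]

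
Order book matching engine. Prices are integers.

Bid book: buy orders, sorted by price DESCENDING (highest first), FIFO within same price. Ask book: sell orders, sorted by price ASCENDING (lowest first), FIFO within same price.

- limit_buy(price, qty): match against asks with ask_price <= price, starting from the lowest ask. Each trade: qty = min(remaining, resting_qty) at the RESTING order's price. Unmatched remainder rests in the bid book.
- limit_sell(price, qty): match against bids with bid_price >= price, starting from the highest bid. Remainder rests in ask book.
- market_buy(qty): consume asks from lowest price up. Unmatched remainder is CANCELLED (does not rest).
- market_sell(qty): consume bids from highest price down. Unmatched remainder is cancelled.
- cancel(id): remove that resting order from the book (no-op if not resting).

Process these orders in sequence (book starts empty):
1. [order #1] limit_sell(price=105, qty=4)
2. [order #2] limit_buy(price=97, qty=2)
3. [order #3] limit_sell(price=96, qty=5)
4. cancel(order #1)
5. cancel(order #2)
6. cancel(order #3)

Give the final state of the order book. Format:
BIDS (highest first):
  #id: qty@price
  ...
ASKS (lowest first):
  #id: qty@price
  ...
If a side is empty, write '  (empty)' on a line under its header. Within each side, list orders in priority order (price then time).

After op 1 [order #1] limit_sell(price=105, qty=4): fills=none; bids=[-] asks=[#1:4@105]
After op 2 [order #2] limit_buy(price=97, qty=2): fills=none; bids=[#2:2@97] asks=[#1:4@105]
After op 3 [order #3] limit_sell(price=96, qty=5): fills=#2x#3:2@97; bids=[-] asks=[#3:3@96 #1:4@105]
After op 4 cancel(order #1): fills=none; bids=[-] asks=[#3:3@96]
After op 5 cancel(order #2): fills=none; bids=[-] asks=[#3:3@96]
After op 6 cancel(order #3): fills=none; bids=[-] asks=[-]

Answer: BIDS (highest first):
  (empty)
ASKS (lowest first):
  (empty)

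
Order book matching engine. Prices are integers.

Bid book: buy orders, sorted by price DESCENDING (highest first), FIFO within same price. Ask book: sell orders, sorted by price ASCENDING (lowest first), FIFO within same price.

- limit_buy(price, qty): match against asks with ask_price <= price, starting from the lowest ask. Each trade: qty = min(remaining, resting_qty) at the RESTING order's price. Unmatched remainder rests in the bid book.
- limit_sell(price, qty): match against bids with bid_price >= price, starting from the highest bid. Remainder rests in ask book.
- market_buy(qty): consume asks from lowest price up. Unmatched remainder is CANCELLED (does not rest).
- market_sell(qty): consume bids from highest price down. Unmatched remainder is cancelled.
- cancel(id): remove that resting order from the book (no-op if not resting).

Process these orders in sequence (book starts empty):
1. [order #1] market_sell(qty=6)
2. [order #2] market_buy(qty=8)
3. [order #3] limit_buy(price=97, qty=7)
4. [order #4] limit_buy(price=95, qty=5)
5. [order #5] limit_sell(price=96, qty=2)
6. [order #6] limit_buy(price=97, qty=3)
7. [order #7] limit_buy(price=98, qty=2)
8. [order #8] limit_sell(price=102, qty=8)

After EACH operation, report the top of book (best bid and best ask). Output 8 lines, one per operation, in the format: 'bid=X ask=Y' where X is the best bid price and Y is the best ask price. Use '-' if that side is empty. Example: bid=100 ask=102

Answer: bid=- ask=-
bid=- ask=-
bid=97 ask=-
bid=97 ask=-
bid=97 ask=-
bid=97 ask=-
bid=98 ask=-
bid=98 ask=102

Derivation:
After op 1 [order #1] market_sell(qty=6): fills=none; bids=[-] asks=[-]
After op 2 [order #2] market_buy(qty=8): fills=none; bids=[-] asks=[-]
After op 3 [order #3] limit_buy(price=97, qty=7): fills=none; bids=[#3:7@97] asks=[-]
After op 4 [order #4] limit_buy(price=95, qty=5): fills=none; bids=[#3:7@97 #4:5@95] asks=[-]
After op 5 [order #5] limit_sell(price=96, qty=2): fills=#3x#5:2@97; bids=[#3:5@97 #4:5@95] asks=[-]
After op 6 [order #6] limit_buy(price=97, qty=3): fills=none; bids=[#3:5@97 #6:3@97 #4:5@95] asks=[-]
After op 7 [order #7] limit_buy(price=98, qty=2): fills=none; bids=[#7:2@98 #3:5@97 #6:3@97 #4:5@95] asks=[-]
After op 8 [order #8] limit_sell(price=102, qty=8): fills=none; bids=[#7:2@98 #3:5@97 #6:3@97 #4:5@95] asks=[#8:8@102]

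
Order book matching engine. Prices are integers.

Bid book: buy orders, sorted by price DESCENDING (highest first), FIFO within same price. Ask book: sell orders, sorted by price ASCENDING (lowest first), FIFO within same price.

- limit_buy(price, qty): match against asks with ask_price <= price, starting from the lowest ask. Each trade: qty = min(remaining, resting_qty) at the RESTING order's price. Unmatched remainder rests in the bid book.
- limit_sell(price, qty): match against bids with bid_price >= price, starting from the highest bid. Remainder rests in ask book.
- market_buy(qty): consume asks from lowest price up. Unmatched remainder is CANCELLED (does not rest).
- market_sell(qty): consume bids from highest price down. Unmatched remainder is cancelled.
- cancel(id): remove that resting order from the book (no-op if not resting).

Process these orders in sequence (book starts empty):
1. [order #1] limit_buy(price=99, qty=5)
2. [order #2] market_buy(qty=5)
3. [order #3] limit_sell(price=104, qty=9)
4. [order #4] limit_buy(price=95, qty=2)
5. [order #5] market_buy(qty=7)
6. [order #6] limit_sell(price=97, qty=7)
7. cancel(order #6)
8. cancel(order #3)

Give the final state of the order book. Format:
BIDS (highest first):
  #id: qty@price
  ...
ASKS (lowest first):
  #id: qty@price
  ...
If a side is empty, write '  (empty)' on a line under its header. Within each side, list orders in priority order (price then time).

Answer: BIDS (highest first):
  #4: 2@95
ASKS (lowest first):
  (empty)

Derivation:
After op 1 [order #1] limit_buy(price=99, qty=5): fills=none; bids=[#1:5@99] asks=[-]
After op 2 [order #2] market_buy(qty=5): fills=none; bids=[#1:5@99] asks=[-]
After op 3 [order #3] limit_sell(price=104, qty=9): fills=none; bids=[#1:5@99] asks=[#3:9@104]
After op 4 [order #4] limit_buy(price=95, qty=2): fills=none; bids=[#1:5@99 #4:2@95] asks=[#3:9@104]
After op 5 [order #5] market_buy(qty=7): fills=#5x#3:7@104; bids=[#1:5@99 #4:2@95] asks=[#3:2@104]
After op 6 [order #6] limit_sell(price=97, qty=7): fills=#1x#6:5@99; bids=[#4:2@95] asks=[#6:2@97 #3:2@104]
After op 7 cancel(order #6): fills=none; bids=[#4:2@95] asks=[#3:2@104]
After op 8 cancel(order #3): fills=none; bids=[#4:2@95] asks=[-]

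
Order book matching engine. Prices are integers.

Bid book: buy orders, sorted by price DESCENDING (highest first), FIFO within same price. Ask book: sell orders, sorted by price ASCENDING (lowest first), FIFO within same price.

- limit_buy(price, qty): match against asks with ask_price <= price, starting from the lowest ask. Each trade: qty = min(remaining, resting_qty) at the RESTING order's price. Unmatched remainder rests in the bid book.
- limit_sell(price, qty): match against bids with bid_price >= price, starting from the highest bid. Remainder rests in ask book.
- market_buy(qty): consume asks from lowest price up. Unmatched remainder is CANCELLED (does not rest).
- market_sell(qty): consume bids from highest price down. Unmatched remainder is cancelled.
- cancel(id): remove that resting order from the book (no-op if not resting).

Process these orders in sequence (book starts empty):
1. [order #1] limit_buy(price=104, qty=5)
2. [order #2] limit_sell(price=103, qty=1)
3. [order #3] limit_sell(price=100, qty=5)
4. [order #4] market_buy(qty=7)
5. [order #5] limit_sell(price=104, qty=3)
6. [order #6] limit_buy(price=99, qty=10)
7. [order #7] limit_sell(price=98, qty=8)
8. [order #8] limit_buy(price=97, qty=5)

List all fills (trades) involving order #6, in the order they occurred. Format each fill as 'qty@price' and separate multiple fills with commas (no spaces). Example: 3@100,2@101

Answer: 8@99

Derivation:
After op 1 [order #1] limit_buy(price=104, qty=5): fills=none; bids=[#1:5@104] asks=[-]
After op 2 [order #2] limit_sell(price=103, qty=1): fills=#1x#2:1@104; bids=[#1:4@104] asks=[-]
After op 3 [order #3] limit_sell(price=100, qty=5): fills=#1x#3:4@104; bids=[-] asks=[#3:1@100]
After op 4 [order #4] market_buy(qty=7): fills=#4x#3:1@100; bids=[-] asks=[-]
After op 5 [order #5] limit_sell(price=104, qty=3): fills=none; bids=[-] asks=[#5:3@104]
After op 6 [order #6] limit_buy(price=99, qty=10): fills=none; bids=[#6:10@99] asks=[#5:3@104]
After op 7 [order #7] limit_sell(price=98, qty=8): fills=#6x#7:8@99; bids=[#6:2@99] asks=[#5:3@104]
After op 8 [order #8] limit_buy(price=97, qty=5): fills=none; bids=[#6:2@99 #8:5@97] asks=[#5:3@104]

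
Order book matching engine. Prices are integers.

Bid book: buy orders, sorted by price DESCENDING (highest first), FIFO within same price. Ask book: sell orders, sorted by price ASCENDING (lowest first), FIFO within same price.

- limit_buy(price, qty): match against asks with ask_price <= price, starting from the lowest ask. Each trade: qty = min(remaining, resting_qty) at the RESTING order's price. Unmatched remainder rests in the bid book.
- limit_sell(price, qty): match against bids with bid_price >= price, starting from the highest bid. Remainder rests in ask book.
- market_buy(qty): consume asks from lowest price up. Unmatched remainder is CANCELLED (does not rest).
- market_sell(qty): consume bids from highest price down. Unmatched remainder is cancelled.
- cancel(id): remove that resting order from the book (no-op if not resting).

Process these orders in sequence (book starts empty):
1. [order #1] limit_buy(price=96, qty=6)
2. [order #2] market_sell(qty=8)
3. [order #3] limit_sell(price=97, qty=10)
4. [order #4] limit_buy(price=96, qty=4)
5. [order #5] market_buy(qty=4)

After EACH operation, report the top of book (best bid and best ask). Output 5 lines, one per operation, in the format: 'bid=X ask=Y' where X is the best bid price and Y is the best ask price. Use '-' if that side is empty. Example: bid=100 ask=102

After op 1 [order #1] limit_buy(price=96, qty=6): fills=none; bids=[#1:6@96] asks=[-]
After op 2 [order #2] market_sell(qty=8): fills=#1x#2:6@96; bids=[-] asks=[-]
After op 3 [order #3] limit_sell(price=97, qty=10): fills=none; bids=[-] asks=[#3:10@97]
After op 4 [order #4] limit_buy(price=96, qty=4): fills=none; bids=[#4:4@96] asks=[#3:10@97]
After op 5 [order #5] market_buy(qty=4): fills=#5x#3:4@97; bids=[#4:4@96] asks=[#3:6@97]

Answer: bid=96 ask=-
bid=- ask=-
bid=- ask=97
bid=96 ask=97
bid=96 ask=97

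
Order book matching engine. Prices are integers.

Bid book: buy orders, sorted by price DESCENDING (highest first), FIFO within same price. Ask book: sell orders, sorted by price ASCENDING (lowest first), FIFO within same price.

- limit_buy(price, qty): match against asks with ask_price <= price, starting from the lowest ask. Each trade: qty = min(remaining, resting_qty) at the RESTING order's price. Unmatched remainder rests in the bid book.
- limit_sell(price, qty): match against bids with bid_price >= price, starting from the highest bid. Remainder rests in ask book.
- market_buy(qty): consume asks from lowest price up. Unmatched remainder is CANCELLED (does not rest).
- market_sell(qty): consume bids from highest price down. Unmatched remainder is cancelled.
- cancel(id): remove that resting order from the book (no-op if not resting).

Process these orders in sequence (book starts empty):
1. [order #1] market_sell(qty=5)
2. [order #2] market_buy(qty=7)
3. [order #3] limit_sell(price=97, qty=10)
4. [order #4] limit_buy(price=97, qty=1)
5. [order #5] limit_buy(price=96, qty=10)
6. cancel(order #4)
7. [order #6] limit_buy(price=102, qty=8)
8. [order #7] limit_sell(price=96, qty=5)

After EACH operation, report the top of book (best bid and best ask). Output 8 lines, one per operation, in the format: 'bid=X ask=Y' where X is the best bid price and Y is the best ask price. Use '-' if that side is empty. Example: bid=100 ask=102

Answer: bid=- ask=-
bid=- ask=-
bid=- ask=97
bid=- ask=97
bid=96 ask=97
bid=96 ask=97
bid=96 ask=97
bid=96 ask=97

Derivation:
After op 1 [order #1] market_sell(qty=5): fills=none; bids=[-] asks=[-]
After op 2 [order #2] market_buy(qty=7): fills=none; bids=[-] asks=[-]
After op 3 [order #3] limit_sell(price=97, qty=10): fills=none; bids=[-] asks=[#3:10@97]
After op 4 [order #4] limit_buy(price=97, qty=1): fills=#4x#3:1@97; bids=[-] asks=[#3:9@97]
After op 5 [order #5] limit_buy(price=96, qty=10): fills=none; bids=[#5:10@96] asks=[#3:9@97]
After op 6 cancel(order #4): fills=none; bids=[#5:10@96] asks=[#3:9@97]
After op 7 [order #6] limit_buy(price=102, qty=8): fills=#6x#3:8@97; bids=[#5:10@96] asks=[#3:1@97]
After op 8 [order #7] limit_sell(price=96, qty=5): fills=#5x#7:5@96; bids=[#5:5@96] asks=[#3:1@97]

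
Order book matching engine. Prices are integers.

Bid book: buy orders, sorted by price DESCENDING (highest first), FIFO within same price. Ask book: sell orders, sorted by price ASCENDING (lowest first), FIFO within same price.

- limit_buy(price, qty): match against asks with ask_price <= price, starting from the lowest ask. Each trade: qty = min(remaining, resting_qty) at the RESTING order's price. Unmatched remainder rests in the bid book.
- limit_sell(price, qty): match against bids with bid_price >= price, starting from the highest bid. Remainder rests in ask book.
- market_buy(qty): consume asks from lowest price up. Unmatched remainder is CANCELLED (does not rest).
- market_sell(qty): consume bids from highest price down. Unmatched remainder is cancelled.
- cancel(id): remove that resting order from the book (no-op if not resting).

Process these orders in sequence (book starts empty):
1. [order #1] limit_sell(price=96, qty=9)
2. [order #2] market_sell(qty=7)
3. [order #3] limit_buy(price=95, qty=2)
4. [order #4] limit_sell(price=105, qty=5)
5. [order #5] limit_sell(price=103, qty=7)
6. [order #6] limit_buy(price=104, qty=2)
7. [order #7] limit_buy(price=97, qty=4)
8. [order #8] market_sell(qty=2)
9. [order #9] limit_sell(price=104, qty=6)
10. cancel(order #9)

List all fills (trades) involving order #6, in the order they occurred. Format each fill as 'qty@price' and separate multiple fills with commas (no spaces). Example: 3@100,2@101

After op 1 [order #1] limit_sell(price=96, qty=9): fills=none; bids=[-] asks=[#1:9@96]
After op 2 [order #2] market_sell(qty=7): fills=none; bids=[-] asks=[#1:9@96]
After op 3 [order #3] limit_buy(price=95, qty=2): fills=none; bids=[#3:2@95] asks=[#1:9@96]
After op 4 [order #4] limit_sell(price=105, qty=5): fills=none; bids=[#3:2@95] asks=[#1:9@96 #4:5@105]
After op 5 [order #5] limit_sell(price=103, qty=7): fills=none; bids=[#3:2@95] asks=[#1:9@96 #5:7@103 #4:5@105]
After op 6 [order #6] limit_buy(price=104, qty=2): fills=#6x#1:2@96; bids=[#3:2@95] asks=[#1:7@96 #5:7@103 #4:5@105]
After op 7 [order #7] limit_buy(price=97, qty=4): fills=#7x#1:4@96; bids=[#3:2@95] asks=[#1:3@96 #5:7@103 #4:5@105]
After op 8 [order #8] market_sell(qty=2): fills=#3x#8:2@95; bids=[-] asks=[#1:3@96 #5:7@103 #4:5@105]
After op 9 [order #9] limit_sell(price=104, qty=6): fills=none; bids=[-] asks=[#1:3@96 #5:7@103 #9:6@104 #4:5@105]
After op 10 cancel(order #9): fills=none; bids=[-] asks=[#1:3@96 #5:7@103 #4:5@105]

Answer: 2@96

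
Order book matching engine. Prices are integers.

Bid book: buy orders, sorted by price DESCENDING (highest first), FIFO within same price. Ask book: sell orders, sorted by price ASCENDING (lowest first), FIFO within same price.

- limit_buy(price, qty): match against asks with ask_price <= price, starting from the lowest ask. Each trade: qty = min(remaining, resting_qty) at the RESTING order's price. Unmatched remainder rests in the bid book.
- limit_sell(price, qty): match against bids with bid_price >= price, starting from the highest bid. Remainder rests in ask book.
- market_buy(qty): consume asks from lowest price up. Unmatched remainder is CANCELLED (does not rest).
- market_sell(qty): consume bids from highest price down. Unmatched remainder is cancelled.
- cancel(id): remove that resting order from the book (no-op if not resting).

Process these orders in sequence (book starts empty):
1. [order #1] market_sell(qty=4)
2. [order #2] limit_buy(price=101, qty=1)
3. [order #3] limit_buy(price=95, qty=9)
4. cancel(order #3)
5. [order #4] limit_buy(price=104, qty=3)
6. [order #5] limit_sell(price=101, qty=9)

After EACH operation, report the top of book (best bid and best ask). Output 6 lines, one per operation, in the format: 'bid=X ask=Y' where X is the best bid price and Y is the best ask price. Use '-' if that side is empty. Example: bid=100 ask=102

Answer: bid=- ask=-
bid=101 ask=-
bid=101 ask=-
bid=101 ask=-
bid=104 ask=-
bid=- ask=101

Derivation:
After op 1 [order #1] market_sell(qty=4): fills=none; bids=[-] asks=[-]
After op 2 [order #2] limit_buy(price=101, qty=1): fills=none; bids=[#2:1@101] asks=[-]
After op 3 [order #3] limit_buy(price=95, qty=9): fills=none; bids=[#2:1@101 #3:9@95] asks=[-]
After op 4 cancel(order #3): fills=none; bids=[#2:1@101] asks=[-]
After op 5 [order #4] limit_buy(price=104, qty=3): fills=none; bids=[#4:3@104 #2:1@101] asks=[-]
After op 6 [order #5] limit_sell(price=101, qty=9): fills=#4x#5:3@104 #2x#5:1@101; bids=[-] asks=[#5:5@101]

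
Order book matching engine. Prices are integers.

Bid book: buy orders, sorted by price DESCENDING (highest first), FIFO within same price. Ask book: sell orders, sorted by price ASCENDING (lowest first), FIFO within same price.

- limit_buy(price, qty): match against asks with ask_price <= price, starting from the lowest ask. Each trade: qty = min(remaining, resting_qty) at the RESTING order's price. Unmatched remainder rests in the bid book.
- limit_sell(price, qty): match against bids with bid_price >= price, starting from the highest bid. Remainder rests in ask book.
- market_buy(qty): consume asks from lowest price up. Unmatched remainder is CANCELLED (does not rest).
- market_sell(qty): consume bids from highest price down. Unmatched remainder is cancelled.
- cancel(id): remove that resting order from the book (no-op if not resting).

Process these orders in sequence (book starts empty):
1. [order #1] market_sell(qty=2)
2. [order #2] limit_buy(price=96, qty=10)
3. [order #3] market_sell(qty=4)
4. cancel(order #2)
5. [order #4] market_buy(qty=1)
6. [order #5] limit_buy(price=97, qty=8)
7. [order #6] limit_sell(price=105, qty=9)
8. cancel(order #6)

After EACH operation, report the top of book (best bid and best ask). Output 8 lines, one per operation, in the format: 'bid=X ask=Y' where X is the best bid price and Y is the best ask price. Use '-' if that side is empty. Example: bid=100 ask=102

Answer: bid=- ask=-
bid=96 ask=-
bid=96 ask=-
bid=- ask=-
bid=- ask=-
bid=97 ask=-
bid=97 ask=105
bid=97 ask=-

Derivation:
After op 1 [order #1] market_sell(qty=2): fills=none; bids=[-] asks=[-]
After op 2 [order #2] limit_buy(price=96, qty=10): fills=none; bids=[#2:10@96] asks=[-]
After op 3 [order #3] market_sell(qty=4): fills=#2x#3:4@96; bids=[#2:6@96] asks=[-]
After op 4 cancel(order #2): fills=none; bids=[-] asks=[-]
After op 5 [order #4] market_buy(qty=1): fills=none; bids=[-] asks=[-]
After op 6 [order #5] limit_buy(price=97, qty=8): fills=none; bids=[#5:8@97] asks=[-]
After op 7 [order #6] limit_sell(price=105, qty=9): fills=none; bids=[#5:8@97] asks=[#6:9@105]
After op 8 cancel(order #6): fills=none; bids=[#5:8@97] asks=[-]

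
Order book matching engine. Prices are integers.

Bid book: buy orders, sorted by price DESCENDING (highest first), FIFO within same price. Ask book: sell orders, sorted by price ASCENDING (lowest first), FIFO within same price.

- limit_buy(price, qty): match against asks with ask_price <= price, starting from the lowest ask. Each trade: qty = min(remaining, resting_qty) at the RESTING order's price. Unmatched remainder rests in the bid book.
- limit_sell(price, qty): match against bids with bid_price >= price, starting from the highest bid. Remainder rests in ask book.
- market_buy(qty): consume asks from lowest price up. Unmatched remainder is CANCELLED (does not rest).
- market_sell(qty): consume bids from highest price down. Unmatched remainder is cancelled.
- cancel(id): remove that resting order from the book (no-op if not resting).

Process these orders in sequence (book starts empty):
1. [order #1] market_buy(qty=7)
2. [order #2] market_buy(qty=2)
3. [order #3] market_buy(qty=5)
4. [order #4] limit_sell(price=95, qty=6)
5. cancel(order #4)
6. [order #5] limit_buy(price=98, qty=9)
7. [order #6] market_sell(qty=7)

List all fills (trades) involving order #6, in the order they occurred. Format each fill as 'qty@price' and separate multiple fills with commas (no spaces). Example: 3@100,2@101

After op 1 [order #1] market_buy(qty=7): fills=none; bids=[-] asks=[-]
After op 2 [order #2] market_buy(qty=2): fills=none; bids=[-] asks=[-]
After op 3 [order #3] market_buy(qty=5): fills=none; bids=[-] asks=[-]
After op 4 [order #4] limit_sell(price=95, qty=6): fills=none; bids=[-] asks=[#4:6@95]
After op 5 cancel(order #4): fills=none; bids=[-] asks=[-]
After op 6 [order #5] limit_buy(price=98, qty=9): fills=none; bids=[#5:9@98] asks=[-]
After op 7 [order #6] market_sell(qty=7): fills=#5x#6:7@98; bids=[#5:2@98] asks=[-]

Answer: 7@98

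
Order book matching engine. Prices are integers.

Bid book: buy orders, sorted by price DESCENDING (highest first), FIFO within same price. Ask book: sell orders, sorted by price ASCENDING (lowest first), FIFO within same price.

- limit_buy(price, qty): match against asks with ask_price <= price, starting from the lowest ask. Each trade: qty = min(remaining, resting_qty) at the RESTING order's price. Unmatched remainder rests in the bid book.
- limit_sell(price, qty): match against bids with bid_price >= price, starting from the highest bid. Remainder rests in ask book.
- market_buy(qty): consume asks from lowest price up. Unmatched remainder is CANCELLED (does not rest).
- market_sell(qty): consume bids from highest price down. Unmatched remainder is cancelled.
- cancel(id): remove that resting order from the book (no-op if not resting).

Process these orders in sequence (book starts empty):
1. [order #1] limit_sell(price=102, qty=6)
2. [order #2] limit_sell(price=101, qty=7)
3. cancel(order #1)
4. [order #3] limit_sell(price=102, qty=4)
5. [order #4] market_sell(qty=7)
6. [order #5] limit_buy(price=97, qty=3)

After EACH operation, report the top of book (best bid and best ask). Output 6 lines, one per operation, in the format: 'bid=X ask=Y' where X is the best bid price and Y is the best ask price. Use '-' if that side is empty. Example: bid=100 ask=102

After op 1 [order #1] limit_sell(price=102, qty=6): fills=none; bids=[-] asks=[#1:6@102]
After op 2 [order #2] limit_sell(price=101, qty=7): fills=none; bids=[-] asks=[#2:7@101 #1:6@102]
After op 3 cancel(order #1): fills=none; bids=[-] asks=[#2:7@101]
After op 4 [order #3] limit_sell(price=102, qty=4): fills=none; bids=[-] asks=[#2:7@101 #3:4@102]
After op 5 [order #4] market_sell(qty=7): fills=none; bids=[-] asks=[#2:7@101 #3:4@102]
After op 6 [order #5] limit_buy(price=97, qty=3): fills=none; bids=[#5:3@97] asks=[#2:7@101 #3:4@102]

Answer: bid=- ask=102
bid=- ask=101
bid=- ask=101
bid=- ask=101
bid=- ask=101
bid=97 ask=101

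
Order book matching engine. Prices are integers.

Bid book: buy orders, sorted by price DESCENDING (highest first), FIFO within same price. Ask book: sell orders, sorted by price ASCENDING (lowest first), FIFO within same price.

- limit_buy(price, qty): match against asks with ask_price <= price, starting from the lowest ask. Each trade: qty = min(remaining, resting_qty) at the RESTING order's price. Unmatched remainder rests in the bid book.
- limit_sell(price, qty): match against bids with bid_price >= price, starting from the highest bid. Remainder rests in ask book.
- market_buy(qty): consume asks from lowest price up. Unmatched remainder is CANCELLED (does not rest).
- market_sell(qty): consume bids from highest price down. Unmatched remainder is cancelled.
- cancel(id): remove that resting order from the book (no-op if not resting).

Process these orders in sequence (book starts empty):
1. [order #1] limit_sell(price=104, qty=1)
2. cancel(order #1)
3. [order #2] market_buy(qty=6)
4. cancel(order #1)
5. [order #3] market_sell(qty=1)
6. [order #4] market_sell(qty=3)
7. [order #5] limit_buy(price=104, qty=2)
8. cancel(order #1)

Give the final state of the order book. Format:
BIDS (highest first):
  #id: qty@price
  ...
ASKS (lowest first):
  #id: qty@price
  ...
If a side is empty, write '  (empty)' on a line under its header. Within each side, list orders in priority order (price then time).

After op 1 [order #1] limit_sell(price=104, qty=1): fills=none; bids=[-] asks=[#1:1@104]
After op 2 cancel(order #1): fills=none; bids=[-] asks=[-]
After op 3 [order #2] market_buy(qty=6): fills=none; bids=[-] asks=[-]
After op 4 cancel(order #1): fills=none; bids=[-] asks=[-]
After op 5 [order #3] market_sell(qty=1): fills=none; bids=[-] asks=[-]
After op 6 [order #4] market_sell(qty=3): fills=none; bids=[-] asks=[-]
After op 7 [order #5] limit_buy(price=104, qty=2): fills=none; bids=[#5:2@104] asks=[-]
After op 8 cancel(order #1): fills=none; bids=[#5:2@104] asks=[-]

Answer: BIDS (highest first):
  #5: 2@104
ASKS (lowest first):
  (empty)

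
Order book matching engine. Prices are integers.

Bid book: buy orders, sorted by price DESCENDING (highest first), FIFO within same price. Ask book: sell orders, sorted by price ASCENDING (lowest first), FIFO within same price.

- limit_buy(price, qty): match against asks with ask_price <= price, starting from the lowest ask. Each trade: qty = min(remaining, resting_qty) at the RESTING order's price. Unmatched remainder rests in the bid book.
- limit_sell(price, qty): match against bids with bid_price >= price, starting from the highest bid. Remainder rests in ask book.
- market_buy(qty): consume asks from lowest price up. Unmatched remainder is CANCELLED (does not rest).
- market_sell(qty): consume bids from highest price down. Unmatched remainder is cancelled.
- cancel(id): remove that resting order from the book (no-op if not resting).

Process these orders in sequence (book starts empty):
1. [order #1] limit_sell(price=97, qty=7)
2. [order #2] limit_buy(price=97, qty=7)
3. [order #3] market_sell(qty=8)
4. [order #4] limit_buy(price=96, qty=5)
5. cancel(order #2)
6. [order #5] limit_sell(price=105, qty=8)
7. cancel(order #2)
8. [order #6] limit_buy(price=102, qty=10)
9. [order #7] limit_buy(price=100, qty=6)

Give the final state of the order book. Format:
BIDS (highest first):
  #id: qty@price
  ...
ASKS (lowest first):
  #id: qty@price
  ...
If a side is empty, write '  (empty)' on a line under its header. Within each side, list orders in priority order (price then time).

After op 1 [order #1] limit_sell(price=97, qty=7): fills=none; bids=[-] asks=[#1:7@97]
After op 2 [order #2] limit_buy(price=97, qty=7): fills=#2x#1:7@97; bids=[-] asks=[-]
After op 3 [order #3] market_sell(qty=8): fills=none; bids=[-] asks=[-]
After op 4 [order #4] limit_buy(price=96, qty=5): fills=none; bids=[#4:5@96] asks=[-]
After op 5 cancel(order #2): fills=none; bids=[#4:5@96] asks=[-]
After op 6 [order #5] limit_sell(price=105, qty=8): fills=none; bids=[#4:5@96] asks=[#5:8@105]
After op 7 cancel(order #2): fills=none; bids=[#4:5@96] asks=[#5:8@105]
After op 8 [order #6] limit_buy(price=102, qty=10): fills=none; bids=[#6:10@102 #4:5@96] asks=[#5:8@105]
After op 9 [order #7] limit_buy(price=100, qty=6): fills=none; bids=[#6:10@102 #7:6@100 #4:5@96] asks=[#5:8@105]

Answer: BIDS (highest first):
  #6: 10@102
  #7: 6@100
  #4: 5@96
ASKS (lowest first):
  #5: 8@105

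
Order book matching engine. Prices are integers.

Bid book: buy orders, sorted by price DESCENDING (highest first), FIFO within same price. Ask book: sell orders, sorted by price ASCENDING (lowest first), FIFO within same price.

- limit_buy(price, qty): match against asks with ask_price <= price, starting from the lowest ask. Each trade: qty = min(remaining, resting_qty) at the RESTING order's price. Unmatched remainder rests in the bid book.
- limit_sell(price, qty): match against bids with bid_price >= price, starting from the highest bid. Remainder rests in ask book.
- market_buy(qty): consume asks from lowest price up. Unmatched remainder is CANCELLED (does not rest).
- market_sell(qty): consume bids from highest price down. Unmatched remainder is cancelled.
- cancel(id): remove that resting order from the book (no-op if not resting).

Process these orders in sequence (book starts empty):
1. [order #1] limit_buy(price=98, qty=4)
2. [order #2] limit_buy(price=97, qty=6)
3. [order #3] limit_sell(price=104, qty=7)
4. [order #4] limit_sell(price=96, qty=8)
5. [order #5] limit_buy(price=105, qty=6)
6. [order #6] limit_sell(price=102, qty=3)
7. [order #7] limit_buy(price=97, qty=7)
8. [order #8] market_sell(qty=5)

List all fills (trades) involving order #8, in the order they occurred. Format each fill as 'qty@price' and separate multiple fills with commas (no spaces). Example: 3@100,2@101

After op 1 [order #1] limit_buy(price=98, qty=4): fills=none; bids=[#1:4@98] asks=[-]
After op 2 [order #2] limit_buy(price=97, qty=6): fills=none; bids=[#1:4@98 #2:6@97] asks=[-]
After op 3 [order #3] limit_sell(price=104, qty=7): fills=none; bids=[#1:4@98 #2:6@97] asks=[#3:7@104]
After op 4 [order #4] limit_sell(price=96, qty=8): fills=#1x#4:4@98 #2x#4:4@97; bids=[#2:2@97] asks=[#3:7@104]
After op 5 [order #5] limit_buy(price=105, qty=6): fills=#5x#3:6@104; bids=[#2:2@97] asks=[#3:1@104]
After op 6 [order #6] limit_sell(price=102, qty=3): fills=none; bids=[#2:2@97] asks=[#6:3@102 #3:1@104]
After op 7 [order #7] limit_buy(price=97, qty=7): fills=none; bids=[#2:2@97 #7:7@97] asks=[#6:3@102 #3:1@104]
After op 8 [order #8] market_sell(qty=5): fills=#2x#8:2@97 #7x#8:3@97; bids=[#7:4@97] asks=[#6:3@102 #3:1@104]

Answer: 2@97,3@97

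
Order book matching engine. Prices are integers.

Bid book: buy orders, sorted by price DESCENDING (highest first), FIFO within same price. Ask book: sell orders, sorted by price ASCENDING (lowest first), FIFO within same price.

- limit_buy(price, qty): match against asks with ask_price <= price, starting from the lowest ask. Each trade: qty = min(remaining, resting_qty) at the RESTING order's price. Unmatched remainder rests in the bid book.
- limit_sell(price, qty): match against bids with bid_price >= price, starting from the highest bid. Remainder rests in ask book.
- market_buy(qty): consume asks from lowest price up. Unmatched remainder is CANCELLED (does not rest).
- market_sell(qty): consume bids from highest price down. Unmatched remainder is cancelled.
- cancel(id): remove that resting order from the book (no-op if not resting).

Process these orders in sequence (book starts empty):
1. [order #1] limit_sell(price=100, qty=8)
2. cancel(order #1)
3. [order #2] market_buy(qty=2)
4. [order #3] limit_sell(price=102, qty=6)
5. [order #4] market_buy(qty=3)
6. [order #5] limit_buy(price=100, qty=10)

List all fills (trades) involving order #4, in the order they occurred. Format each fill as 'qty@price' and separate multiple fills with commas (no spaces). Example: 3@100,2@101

After op 1 [order #1] limit_sell(price=100, qty=8): fills=none; bids=[-] asks=[#1:8@100]
After op 2 cancel(order #1): fills=none; bids=[-] asks=[-]
After op 3 [order #2] market_buy(qty=2): fills=none; bids=[-] asks=[-]
After op 4 [order #3] limit_sell(price=102, qty=6): fills=none; bids=[-] asks=[#3:6@102]
After op 5 [order #4] market_buy(qty=3): fills=#4x#3:3@102; bids=[-] asks=[#3:3@102]
After op 6 [order #5] limit_buy(price=100, qty=10): fills=none; bids=[#5:10@100] asks=[#3:3@102]

Answer: 3@102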